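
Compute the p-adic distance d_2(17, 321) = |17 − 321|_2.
d_2(17, 321) = 1/16

Step 1 — x − y = 17 − 321 = -304. Step 2 — v_2(-304) = 4 (factor: -304 = −(2^4 · 19); the sign does not affect v_p). Step 3 — |x − y|_2 = 2^{-4} = 1/16.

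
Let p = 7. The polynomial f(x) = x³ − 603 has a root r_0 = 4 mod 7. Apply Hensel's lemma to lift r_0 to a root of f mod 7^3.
r_2 = 151 (mod 343)

Hensel: r_{i+1} = r_i − f(r_i)/f′(r_i) mod 7^{i+2}, where f′(x) = 3x². Iterate:
  r_0 = 4 (mod 7)
  r_1 = 4 (mod 49)
  r_2 = 151 (mod 343)
Final: r = 151 with f(r) ≡ 0 mod 7^3.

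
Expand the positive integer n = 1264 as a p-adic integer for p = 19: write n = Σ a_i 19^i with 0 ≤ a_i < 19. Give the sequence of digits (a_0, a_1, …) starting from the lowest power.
(a_0, a_1, …) = (10, 9, 3)

Repeated division by 19 gives the digits low-to-high: 1264 = 10 + 9·19^1 + 3·19^2. Digit sequence: (10, 9, 3).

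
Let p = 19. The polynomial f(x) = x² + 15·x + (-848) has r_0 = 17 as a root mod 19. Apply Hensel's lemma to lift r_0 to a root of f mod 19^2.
r_1 = 340 (mod 361)

Hensel: r_{i+1} = r_i − f(r_i)·(f′(r_i))^{-1} mod 19^{i+2}, f′(x) = 2x + 15. Iterate:
  r_0 = 17 (mod 19)
  r_1 = 340 (mod 361)
Final: r = 340 satisfies f(r) ≡ 0 mod 19^2.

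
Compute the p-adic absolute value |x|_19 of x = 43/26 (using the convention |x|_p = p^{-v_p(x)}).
|43/26|_19 = 1

Step 1 — compute v_19(x) by factoring powers of 19 out of the numerator and denominator: v_19(43/26) = 0. Step 2 — apply |x|_p = p^{-v_p(x)} = 19^{0} = 1.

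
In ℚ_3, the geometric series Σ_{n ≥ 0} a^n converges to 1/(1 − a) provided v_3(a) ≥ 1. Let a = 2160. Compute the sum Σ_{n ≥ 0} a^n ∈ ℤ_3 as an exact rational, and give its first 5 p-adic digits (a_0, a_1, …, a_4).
Σ a^n = 1/(1 − a) = -1/2159;  first 5 digits = (1, 0, 0, 2, 2)

v_3(a) = 3 ≥ 1, so the series converges in ℤ_3 to 1/(1 − a) = 1/(1 − 2160) = -1/2159. Expand this rational in ℤ_3: compute digits iteratively via d_i = x_i mod 3, x_{i+1} = (x_i − d_i)/3. The first 5 digits are (1, 0, 0, 2, 2).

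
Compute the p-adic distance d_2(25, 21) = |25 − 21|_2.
d_2(25, 21) = 1/4

Step 1 — x − y = 25 − 21 = 4. Step 2 — v_2(4) = 2 (factor: 4 = (2^2 · 1); the sign does not affect v_p). Step 3 — |x − y|_2 = 2^{-2} = 1/4.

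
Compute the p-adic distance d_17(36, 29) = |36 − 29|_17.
d_17(36, 29) = 1

Step 1 — x − y = 36 − 29 = 7. Step 2 — v_17(7) = 0 (factor: 7 = (17^0 · 7); the sign does not affect v_p). Step 3 — |x − y|_17 = 17^{0} = 1.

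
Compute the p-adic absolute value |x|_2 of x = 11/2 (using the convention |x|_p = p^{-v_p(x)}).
|11/2|_2 = 2

Step 1 — compute v_2(x) by factoring powers of 2 out of the numerator and denominator: v_2(11/2) = -1. Step 2 — apply |x|_p = p^{-v_p(x)} = 2^{1} = 2.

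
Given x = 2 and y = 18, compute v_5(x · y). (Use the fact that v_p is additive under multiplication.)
v_5(36) = 0

v_p(x) = 0 (factor: 2 = 5^0 · 2); v_p(y) = 0 (factor: 18 = 5^0 · 18). Additivity: v_p(xy) = v_p(x) + v_p(y) = 0 + 0 = 0. (Direct check: xy = 36 = 5^0 · (36).)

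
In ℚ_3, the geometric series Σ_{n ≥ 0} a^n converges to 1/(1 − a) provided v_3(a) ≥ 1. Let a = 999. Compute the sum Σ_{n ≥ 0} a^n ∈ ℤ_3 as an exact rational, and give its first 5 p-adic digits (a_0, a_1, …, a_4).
Σ a^n = 1/(1 − a) = -1/998;  first 5 digits = (1, 0, 0, 1, 0)

v_3(a) = 3 ≥ 1, so the series converges in ℤ_3 to 1/(1 − a) = 1/(1 − 999) = -1/998. Expand this rational in ℤ_3: compute digits iteratively via d_i = x_i mod 3, x_{i+1} = (x_i − d_i)/3. The first 5 digits are (1, 0, 0, 1, 0).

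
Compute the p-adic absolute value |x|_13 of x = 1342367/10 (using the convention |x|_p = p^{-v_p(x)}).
|1342367/10|_13 = 1/28561

Step 1 — compute v_13(x) by factoring powers of 13 out of the numerator and denominator: v_13(1342367/10) = 4. Step 2 — apply |x|_p = p^{-v_p(x)} = 13^{-4} = 1/28561.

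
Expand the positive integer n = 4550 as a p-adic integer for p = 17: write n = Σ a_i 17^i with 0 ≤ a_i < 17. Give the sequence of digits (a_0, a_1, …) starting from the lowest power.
(a_0, a_1, …) = (11, 12, 15)

Repeated division by 17 gives the digits low-to-high: 4550 = 11 + 12·17^1 + 15·17^2. Digit sequence: (11, 12, 15).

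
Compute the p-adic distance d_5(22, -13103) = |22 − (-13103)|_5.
d_5(22, -13103) = 1/625

Step 1 — x − y = 22 − (-13103) = 13125. Step 2 — v_5(13125) = 4 (factor: 13125 = (5^4 · 21); the sign does not affect v_p). Step 3 — |x − y|_5 = 5^{-4} = 1/625.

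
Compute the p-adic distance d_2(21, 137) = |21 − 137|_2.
d_2(21, 137) = 1/4

Step 1 — x − y = 21 − 137 = -116. Step 2 — v_2(-116) = 2 (factor: -116 = −(2^2 · 29); the sign does not affect v_p). Step 3 — |x − y|_2 = 2^{-2} = 1/4.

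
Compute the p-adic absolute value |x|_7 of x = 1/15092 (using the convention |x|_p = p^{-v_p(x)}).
|1/15092|_7 = 343

Step 1 — compute v_7(x) by factoring powers of 7 out of the numerator and denominator: v_7(1/15092) = -3. Step 2 — apply |x|_p = p^{-v_p(x)} = 7^{3} = 343.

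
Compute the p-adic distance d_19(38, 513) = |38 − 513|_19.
d_19(38, 513) = 1/19

Step 1 — x − y = 38 − 513 = -475. Step 2 — v_19(-475) = 1 (factor: -475 = −(19^1 · 25); the sign does not affect v_p). Step 3 — |x − y|_19 = 19^{-1} = 1/19.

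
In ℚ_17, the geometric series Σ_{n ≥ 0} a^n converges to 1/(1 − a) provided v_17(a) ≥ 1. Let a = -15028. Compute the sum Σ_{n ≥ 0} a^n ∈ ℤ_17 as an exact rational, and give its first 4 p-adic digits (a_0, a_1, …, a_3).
Σ a^n = 1/(1 − a) = 1/15029;  first 4 digits = (1, 0, 16, 13)

v_17(a) = 2 ≥ 1, so the series converges in ℤ_17 to 1/(1 − a) = 1/(1 − (-15028)) = 1/15029. Expand this rational in ℤ_17: compute digits iteratively via d_i = x_i mod 17, x_{i+1} = (x_i − d_i)/17. The first 4 digits are (1, 0, 16, 13).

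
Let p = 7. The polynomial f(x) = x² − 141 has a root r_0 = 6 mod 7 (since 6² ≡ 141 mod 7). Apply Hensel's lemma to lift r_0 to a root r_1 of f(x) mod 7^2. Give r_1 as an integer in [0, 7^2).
r_1 = 27 (mod 49)

Hensel's recurrence: r_{i+1} = r_i − f(r_i)·(f′(r_i))^{-1} mod 7^{i+2}, with f′(x) = 2x. Iterate:
  r_0 = 6 (mod 7)
  r_1 = 27 (mod 49)
Final: r_1 = 27, and one checks f(r_1) ≡ 0 mod 7^2.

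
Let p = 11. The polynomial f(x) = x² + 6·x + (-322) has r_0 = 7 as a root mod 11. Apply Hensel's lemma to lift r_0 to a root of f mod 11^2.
r_1 = 73 (mod 121)

Hensel: r_{i+1} = r_i − f(r_i)·(f′(r_i))^{-1} mod 11^{i+2}, f′(x) = 2x + 6. Iterate:
  r_0 = 7 (mod 11)
  r_1 = 73 (mod 121)
Final: r = 73 satisfies f(r) ≡ 0 mod 11^2.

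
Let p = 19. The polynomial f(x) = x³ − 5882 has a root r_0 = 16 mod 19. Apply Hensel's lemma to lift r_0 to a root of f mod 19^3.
r_2 = 6647 (mod 6859)

Hensel: r_{i+1} = r_i − f(r_i)/f′(r_i) mod 19^{i+2}, where f′(x) = 3x². Iterate:
  r_0 = 16 (mod 19)
  r_1 = 149 (mod 361)
  r_2 = 6647 (mod 6859)
Final: r = 6647 with f(r) ≡ 0 mod 19^3.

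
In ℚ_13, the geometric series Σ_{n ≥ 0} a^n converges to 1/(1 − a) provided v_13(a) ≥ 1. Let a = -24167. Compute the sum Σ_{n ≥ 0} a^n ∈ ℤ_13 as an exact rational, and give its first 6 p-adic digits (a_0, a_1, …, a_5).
Σ a^n = 1/(1 − a) = 1/24168;  first 6 digits = (1, 0, 0, 2, 12, 12)

v_13(a) = 3 ≥ 1, so the series converges in ℤ_13 to 1/(1 − a) = 1/(1 − (-24167)) = 1/24168. Expand this rational in ℤ_13: compute digits iteratively via d_i = x_i mod 13, x_{i+1} = (x_i − d_i)/13. The first 6 digits are (1, 0, 0, 2, 12, 12).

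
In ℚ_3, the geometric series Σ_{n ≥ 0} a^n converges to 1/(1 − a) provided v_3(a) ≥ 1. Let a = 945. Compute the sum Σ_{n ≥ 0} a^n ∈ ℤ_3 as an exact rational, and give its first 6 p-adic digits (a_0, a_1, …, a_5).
Σ a^n = 1/(1 − a) = -1/944;  first 6 digits = (1, 0, 0, 2, 2, 0)

v_3(a) = 3 ≥ 1, so the series converges in ℤ_3 to 1/(1 − a) = 1/(1 − 945) = -1/944. Expand this rational in ℤ_3: compute digits iteratively via d_i = x_i mod 3, x_{i+1} = (x_i − d_i)/3. The first 6 digits are (1, 0, 0, 2, 2, 0).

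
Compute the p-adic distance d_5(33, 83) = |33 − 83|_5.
d_5(33, 83) = 1/25

Step 1 — x − y = 33 − 83 = -50. Step 2 — v_5(-50) = 2 (factor: -50 = −(5^2 · 2); the sign does not affect v_p). Step 3 — |x − y|_5 = 5^{-2} = 1/25.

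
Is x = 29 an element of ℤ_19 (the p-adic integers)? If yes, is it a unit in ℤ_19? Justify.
x ∈ ℤ_19^× (unit); v_19(x) = 0

ℤ_19 = {x ∈ ℚ_19 : v_19(x) ≥ 0} and ℤ_19^× = {x ∈ ℤ_19 : v_19(x) = 0}. Here v_19(29) = v_19(num) − v_19(den) = 0; compare against these criteria.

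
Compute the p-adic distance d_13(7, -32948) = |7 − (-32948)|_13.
d_13(7, -32948) = 1/2197

Step 1 — x − y = 7 − (-32948) = 32955. Step 2 — v_13(32955) = 3 (factor: 32955 = (13^3 · 15); the sign does not affect v_p). Step 3 — |x − y|_13 = 13^{-3} = 1/2197.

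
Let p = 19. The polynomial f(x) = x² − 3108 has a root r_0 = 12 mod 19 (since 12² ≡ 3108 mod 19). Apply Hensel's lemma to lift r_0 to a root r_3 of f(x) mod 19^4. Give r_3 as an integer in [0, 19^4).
r_3 = 4287 (mod 130321)

Hensel's recurrence: r_{i+1} = r_i − f(r_i)·(f′(r_i))^{-1} mod 19^{i+2}, with f′(x) = 2x. Iterate:
  r_0 = 12 (mod 19)
  r_1 = 316 (mod 361)
  r_2 = 4287 (mod 6859)
  r_3 = 4287 (mod 130321)
Final: r_3 = 4287, and one checks f(r_3) ≡ 0 mod 19^4.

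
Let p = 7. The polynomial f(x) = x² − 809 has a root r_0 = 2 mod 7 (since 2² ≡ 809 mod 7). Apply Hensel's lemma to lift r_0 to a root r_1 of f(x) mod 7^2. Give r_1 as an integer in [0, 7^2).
r_1 = 44 (mod 49)

Hensel's recurrence: r_{i+1} = r_i − f(r_i)·(f′(r_i))^{-1} mod 7^{i+2}, with f′(x) = 2x. Iterate:
  r_0 = 2 (mod 7)
  r_1 = 44 (mod 49)
Final: r_1 = 44, and one checks f(r_1) ≡ 0 mod 7^2.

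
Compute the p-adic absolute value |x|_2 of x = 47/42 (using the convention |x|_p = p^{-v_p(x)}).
|47/42|_2 = 2

Step 1 — compute v_2(x) by factoring powers of 2 out of the numerator and denominator: v_2(47/42) = -1. Step 2 — apply |x|_p = p^{-v_p(x)} = 2^{1} = 2.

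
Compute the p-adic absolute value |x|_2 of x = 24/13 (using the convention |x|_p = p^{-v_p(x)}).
|24/13|_2 = 1/8

Step 1 — compute v_2(x) by factoring powers of 2 out of the numerator and denominator: v_2(24/13) = 3. Step 2 — apply |x|_p = p^{-v_p(x)} = 2^{-3} = 1/8.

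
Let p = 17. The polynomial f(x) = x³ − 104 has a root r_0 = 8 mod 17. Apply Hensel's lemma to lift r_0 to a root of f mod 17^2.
r_1 = 42 (mod 289)

Hensel: r_{i+1} = r_i − f(r_i)/f′(r_i) mod 17^{i+2}, where f′(x) = 3x². Iterate:
  r_0 = 8 (mod 17)
  r_1 = 42 (mod 289)
Final: r = 42 with f(r) ≡ 0 mod 17^2.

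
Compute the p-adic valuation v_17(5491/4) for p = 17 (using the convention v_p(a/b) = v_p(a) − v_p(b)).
v_17(5491/4) = 2

Factor powers of 17 from the numerator and denominator of the reduced fraction: 5491 = 17^2 · 19 and 4 = 17^0 · 4. Apply v_p(a/b) = v_p(a) − v_p(b): v_17(5491/4) = 2 − 0 = 2.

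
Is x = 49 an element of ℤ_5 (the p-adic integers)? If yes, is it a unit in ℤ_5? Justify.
x ∈ ℤ_5^× (unit); v_5(x) = 0

ℤ_5 = {x ∈ ℚ_5 : v_5(x) ≥ 0} and ℤ_5^× = {x ∈ ℤ_5 : v_5(x) = 0}. Here v_5(49) = v_5(num) − v_5(den) = 0; compare against these criteria.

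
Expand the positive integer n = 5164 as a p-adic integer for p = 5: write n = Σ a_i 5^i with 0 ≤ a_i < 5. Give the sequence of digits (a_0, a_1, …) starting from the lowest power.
(a_0, a_1, …) = (4, 2, 1, 1, 3, 1)

Repeated division by 5 gives the digits low-to-high: 5164 = 4 + 2·5^1 + 1·5^2 + 1·5^3 + 3·5^4 + 1·5^5. Digit sequence: (4, 2, 1, 1, 3, 1).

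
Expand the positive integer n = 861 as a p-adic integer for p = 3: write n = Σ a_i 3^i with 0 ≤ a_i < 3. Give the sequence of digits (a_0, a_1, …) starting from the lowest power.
(a_0, a_1, …) = (0, 2, 2, 1, 1, 0, 1)

Repeated division by 3 gives the digits low-to-high: 861 = 2·3^1 + 2·3^2 + 1·3^3 + 1·3^4 + 1·3^6. Digit sequence: (0, 2, 2, 1, 1, 0, 1).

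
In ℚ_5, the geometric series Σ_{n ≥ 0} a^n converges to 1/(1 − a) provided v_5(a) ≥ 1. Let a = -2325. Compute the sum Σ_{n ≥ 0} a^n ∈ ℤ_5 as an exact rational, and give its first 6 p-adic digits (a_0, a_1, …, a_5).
Σ a^n = 1/(1 − a) = 1/2326;  first 6 digits = (1, 0, 2, 1, 0, 4)

v_5(a) = 2 ≥ 1, so the series converges in ℤ_5 to 1/(1 − a) = 1/(1 − (-2325)) = 1/2326. Expand this rational in ℤ_5: compute digits iteratively via d_i = x_i mod 5, x_{i+1} = (x_i − d_i)/5. The first 6 digits are (1, 0, 2, 1, 0, 4).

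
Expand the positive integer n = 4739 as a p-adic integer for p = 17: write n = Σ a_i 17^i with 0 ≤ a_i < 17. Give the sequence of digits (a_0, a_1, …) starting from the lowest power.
(a_0, a_1, …) = (13, 6, 16)

Repeated division by 17 gives the digits low-to-high: 4739 = 13 + 6·17^1 + 16·17^2. Digit sequence: (13, 6, 16).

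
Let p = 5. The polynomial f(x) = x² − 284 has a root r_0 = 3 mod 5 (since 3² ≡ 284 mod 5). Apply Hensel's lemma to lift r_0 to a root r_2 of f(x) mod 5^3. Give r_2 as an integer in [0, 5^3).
r_2 = 28 (mod 125)

Hensel's recurrence: r_{i+1} = r_i − f(r_i)·(f′(r_i))^{-1} mod 5^{i+2}, with f′(x) = 2x. Iterate:
  r_0 = 3 (mod 5)
  r_1 = 3 (mod 25)
  r_2 = 28 (mod 125)
Final: r_2 = 28, and one checks f(r_2) ≡ 0 mod 5^3.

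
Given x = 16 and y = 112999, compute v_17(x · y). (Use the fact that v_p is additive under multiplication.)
v_17(1807984) = 3

v_p(x) = 0 (factor: 16 = 17^0 · 16); v_p(y) = 3 (factor: 112999 = 17^3 · 23). Additivity: v_p(xy) = v_p(x) + v_p(y) = 0 + 3 = 3. (Direct check: xy = 1807984 = 17^3 · (368).)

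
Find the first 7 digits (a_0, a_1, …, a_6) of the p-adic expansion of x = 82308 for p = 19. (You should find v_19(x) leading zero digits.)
(a_0, …, a_6) = (0, 0, 0, 12, 0, 0, 0)

v_19(82308) = 3, so a_0 = ... = a_2 = 0. Factor out: x = 19^3 · u with u = 12 a unit in ℤ_19. Expand u iteratively via a_{v+i} = u_i mod 19, u_{i+1} = (u_i − a_{v+i})/19:
  u_0 = 12;  a_3 = 12;  u_1 = (u_0 − 12)/19 = 0
  u_1 = 0;  a_4 = 0;  u_2 = (u_1 − 0)/19 = 0
  u_2 = 0;  a_5 = 0;  u_3 = (u_2 − 0)/19 = 0
  u_3 = 0;  a_6 = 0;  u_4 = (u_3 − 0)/19 = 0
Digits: (0, 0, 0, 12, 0, 0, 0).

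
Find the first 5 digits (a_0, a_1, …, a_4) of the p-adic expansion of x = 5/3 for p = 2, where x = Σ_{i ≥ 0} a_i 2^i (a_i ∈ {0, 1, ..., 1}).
(a_0, …, a_4) = (1, 1, 1, 0, 1)

v_2(5/3) = 0 (numerator and denominator both coprime to 2), so x ∈ ℤ_2^×. Compute digits iteratively via a_i = x_i mod 2, x_{i+1} = (x_i − a_i)/2, with x_0 = x:
  x_0 = 5/3;  a_0 = 1;  x_1 = (x_0 − 1)/2 = 1/3
  x_1 = 1/3;  a_1 = 1;  x_2 = (x_1 − 1)/2 = -1/3
  x_2 = -1/3;  a_2 = 1;  x_3 = (x_2 − 1)/2 = -2/3
  x_3 = -2/3;  a_3 = 0;  x_4 = (x_3 − 0)/2 = -1/3
  x_4 = -1/3;  a_4 = 1;  x_5 = (x_4 − 1)/2 = -2/3
Digits: (1, 1, 1, 0, 1).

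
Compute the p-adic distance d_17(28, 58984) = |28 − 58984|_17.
d_17(28, 58984) = 1/4913

Step 1 — x − y = 28 − 58984 = -58956. Step 2 — v_17(-58956) = 3 (factor: -58956 = −(17^3 · 12); the sign does not affect v_p). Step 3 — |x − y|_17 = 17^{-3} = 1/4913.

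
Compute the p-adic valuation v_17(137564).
v_17(137564) = 3

v_17(n) is the largest exponent k such that 17^k divides n. Factor out: 137564 = 17^3 · 28. (Sign doesn't affect v_p.) So v_17(137564) = 3.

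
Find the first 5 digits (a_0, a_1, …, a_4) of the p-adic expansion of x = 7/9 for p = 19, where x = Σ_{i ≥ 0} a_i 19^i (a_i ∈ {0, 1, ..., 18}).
(a_0, …, a_4) = (5, 4, 4, 4, 4)

v_19(7/9) = 0 (numerator and denominator both coprime to 19), so x ∈ ℤ_19^×. Compute digits iteratively via a_i = x_i mod 19, x_{i+1} = (x_i − a_i)/19, with x_0 = x:
  x_0 = 7/9;  a_0 = 5;  x_1 = (x_0 − 5)/19 = -2/9
  x_1 = -2/9;  a_1 = 4;  x_2 = (x_1 − 4)/19 = -2/9
  x_2 = -2/9;  a_2 = 4;  x_3 = (x_2 − 4)/19 = -2/9
  x_3 = -2/9;  a_3 = 4;  x_4 = (x_3 − 4)/19 = -2/9
  x_4 = -2/9;  a_4 = 4;  x_5 = (x_4 − 4)/19 = -2/9
Digits: (5, 4, 4, 4, 4).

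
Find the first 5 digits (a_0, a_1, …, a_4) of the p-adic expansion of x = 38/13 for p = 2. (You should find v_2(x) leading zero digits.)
(a_0, …, a_4) = (0, 1, 1, 1, 1)

v_2(38/13) = 1, so a_0 = ... = a_0 = 0. Factor out: x = 2^1 · u with u = 19/13 a unit in ℤ_2. Expand u iteratively via a_{v+i} = u_i mod 2, u_{i+1} = (u_i − a_{v+i})/2:
  u_0 = 19/13;  a_1 = 1;  u_1 = (u_0 − 1)/2 = 3/13
  u_1 = 3/13;  a_2 = 1;  u_2 = (u_1 − 1)/2 = -5/13
  u_2 = -5/13;  a_3 = 1;  u_3 = (u_2 − 1)/2 = -9/13
  u_3 = -9/13;  a_4 = 1;  u_4 = (u_3 − 1)/2 = -11/13
Digits: (0, 1, 1, 1, 1).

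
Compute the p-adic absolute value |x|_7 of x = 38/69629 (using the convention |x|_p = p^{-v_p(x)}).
|38/69629|_7 = 2401

Step 1 — compute v_7(x) by factoring powers of 7 out of the numerator and denominator: v_7(38/69629) = -4. Step 2 — apply |x|_p = p^{-v_p(x)} = 7^{4} = 2401.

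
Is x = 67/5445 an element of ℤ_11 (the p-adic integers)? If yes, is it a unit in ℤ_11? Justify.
x ∉ ℤ_11 (v_11(x) = -2 < 0)

ℤ_11 = {x ∈ ℚ_11 : v_11(x) ≥ 0} and ℤ_11^× = {x ∈ ℤ_11 : v_11(x) = 0}. Here v_11(67/5445) = v_11(num) − v_11(den) = -2; compare against these criteria.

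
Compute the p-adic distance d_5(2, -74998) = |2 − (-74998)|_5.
d_5(2, -74998) = 1/3125

Step 1 — x − y = 2 − (-74998) = 75000. Step 2 — v_5(75000) = 5 (factor: 75000 = (5^5 · 24); the sign does not affect v_p). Step 3 — |x − y|_5 = 5^{-5} = 1/3125.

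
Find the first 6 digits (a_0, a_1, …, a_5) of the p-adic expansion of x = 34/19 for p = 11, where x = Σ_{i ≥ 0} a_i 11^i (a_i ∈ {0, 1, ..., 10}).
(a_0, …, a_5) = (7, 3, 2, 5, 3, 2)

v_11(34/19) = 0 (numerator and denominator both coprime to 11), so x ∈ ℤ_11^×. Compute digits iteratively via a_i = x_i mod 11, x_{i+1} = (x_i − a_i)/11, with x_0 = x:
  x_0 = 34/19;  a_0 = 7;  x_1 = (x_0 − 7)/11 = -9/19
  x_1 = -9/19;  a_1 = 3;  x_2 = (x_1 − 3)/11 = -6/19
  x_2 = -6/19;  a_2 = 2;  x_3 = (x_2 − 2)/11 = -4/19
  x_3 = -4/19;  a_3 = 5;  x_4 = (x_3 − 5)/11 = -9/19
  x_4 = -9/19;  a_4 = 3;  x_5 = (x_4 − 3)/11 = -6/19
  x_5 = -6/19;  a_5 = 2;  x_6 = (x_5 − 2)/11 = -4/19
Digits: (7, 3, 2, 5, 3, 2).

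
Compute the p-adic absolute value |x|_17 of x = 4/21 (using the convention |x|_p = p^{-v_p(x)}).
|4/21|_17 = 1

Step 1 — compute v_17(x) by factoring powers of 17 out of the numerator and denominator: v_17(4/21) = 0. Step 2 — apply |x|_p = p^{-v_p(x)} = 17^{0} = 1.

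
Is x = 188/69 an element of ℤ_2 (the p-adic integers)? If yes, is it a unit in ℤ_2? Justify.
x ∈ ℤ_2 but not a unit; v_2(x) = 2 > 0

ℤ_2 = {x ∈ ℚ_2 : v_2(x) ≥ 0} and ℤ_2^× = {x ∈ ℤ_2 : v_2(x) = 0}. Here v_2(188/69) = v_2(num) − v_2(den) = 2; compare against these criteria.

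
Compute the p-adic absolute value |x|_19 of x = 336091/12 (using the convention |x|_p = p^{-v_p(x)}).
|336091/12|_19 = 1/6859

Step 1 — compute v_19(x) by factoring powers of 19 out of the numerator and denominator: v_19(336091/12) = 3. Step 2 — apply |x|_p = p^{-v_p(x)} = 19^{-3} = 1/6859.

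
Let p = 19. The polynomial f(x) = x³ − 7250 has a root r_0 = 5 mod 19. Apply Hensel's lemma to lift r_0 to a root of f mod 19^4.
r_3 = 12013 (mod 130321)

Hensel: r_{i+1} = r_i − f(r_i)/f′(r_i) mod 19^{i+2}, where f′(x) = 3x². Iterate:
  r_0 = 5 (mod 19)
  r_1 = 100 (mod 361)
  r_2 = 5154 (mod 6859)
  r_3 = 12013 (mod 130321)
Final: r = 12013 with f(r) ≡ 0 mod 19^4.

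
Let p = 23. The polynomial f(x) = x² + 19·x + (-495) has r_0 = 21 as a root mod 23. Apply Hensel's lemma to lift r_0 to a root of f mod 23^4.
r_3 = 205250 (mod 279841)

Hensel: r_{i+1} = r_i − f(r_i)·(f′(r_i))^{-1} mod 23^{i+2}, f′(x) = 2x + 19. Iterate:
  r_0 = 21 (mod 23)
  r_1 = 527 (mod 529)
  r_2 = 10578 (mod 12167)
  r_3 = 205250 (mod 279841)
Final: r = 205250 satisfies f(r) ≡ 0 mod 23^4.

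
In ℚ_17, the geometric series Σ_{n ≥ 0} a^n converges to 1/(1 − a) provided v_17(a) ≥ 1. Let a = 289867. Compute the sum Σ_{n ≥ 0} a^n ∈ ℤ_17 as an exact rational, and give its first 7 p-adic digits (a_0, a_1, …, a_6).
Σ a^n = 1/(1 − a) = -1/289866;  first 7 digits = (1, 0, 0, 8, 3, 0, 13)

v_17(a) = 3 ≥ 1, so the series converges in ℤ_17 to 1/(1 − a) = 1/(1 − 289867) = -1/289866. Expand this rational in ℤ_17: compute digits iteratively via d_i = x_i mod 17, x_{i+1} = (x_i − d_i)/17. The first 7 digits are (1, 0, 0, 8, 3, 0, 13).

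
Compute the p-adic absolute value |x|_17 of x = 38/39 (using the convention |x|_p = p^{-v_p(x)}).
|38/39|_17 = 1

Step 1 — compute v_17(x) by factoring powers of 17 out of the numerator and denominator: v_17(38/39) = 0. Step 2 — apply |x|_p = p^{-v_p(x)} = 17^{0} = 1.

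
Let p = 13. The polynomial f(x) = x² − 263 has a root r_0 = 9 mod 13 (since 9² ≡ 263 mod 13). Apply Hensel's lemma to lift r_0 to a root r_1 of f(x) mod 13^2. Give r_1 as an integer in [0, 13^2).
r_1 = 113 (mod 169)

Hensel's recurrence: r_{i+1} = r_i − f(r_i)·(f′(r_i))^{-1} mod 13^{i+2}, with f′(x) = 2x. Iterate:
  r_0 = 9 (mod 13)
  r_1 = 113 (mod 169)
Final: r_1 = 113, and one checks f(r_1) ≡ 0 mod 13^2.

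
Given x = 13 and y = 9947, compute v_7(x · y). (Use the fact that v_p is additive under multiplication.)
v_7(129311) = 3

v_p(x) = 0 (factor: 13 = 7^0 · 13); v_p(y) = 3 (factor: 9947 = 7^3 · 29). Additivity: v_p(xy) = v_p(x) + v_p(y) = 0 + 3 = 3. (Direct check: xy = 129311 = 7^3 · (377).)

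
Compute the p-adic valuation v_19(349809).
v_19(349809) = 3

v_19(n) is the largest exponent k such that 19^k divides n. Factor out: 349809 = 19^3 · 51. (Sign doesn't affect v_p.) So v_19(349809) = 3.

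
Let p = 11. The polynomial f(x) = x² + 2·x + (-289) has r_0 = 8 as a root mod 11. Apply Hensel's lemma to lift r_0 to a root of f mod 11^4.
r_3 = 12933 (mod 14641)

Hensel: r_{i+1} = r_i − f(r_i)·(f′(r_i))^{-1} mod 11^{i+2}, f′(x) = 2x + 2. Iterate:
  r_0 = 8 (mod 11)
  r_1 = 107 (mod 121)
  r_2 = 954 (mod 1331)
  r_3 = 12933 (mod 14641)
Final: r = 12933 satisfies f(r) ≡ 0 mod 11^4.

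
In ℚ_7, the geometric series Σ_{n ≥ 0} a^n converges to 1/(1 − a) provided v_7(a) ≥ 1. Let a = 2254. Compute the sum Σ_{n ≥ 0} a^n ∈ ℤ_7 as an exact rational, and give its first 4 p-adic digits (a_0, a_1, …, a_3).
Σ a^n = 1/(1 − a) = -1/2253;  first 4 digits = (1, 0, 4, 6)

v_7(a) = 2 ≥ 1, so the series converges in ℤ_7 to 1/(1 − a) = 1/(1 − 2254) = -1/2253. Expand this rational in ℤ_7: compute digits iteratively via d_i = x_i mod 7, x_{i+1} = (x_i − d_i)/7. The first 4 digits are (1, 0, 4, 6).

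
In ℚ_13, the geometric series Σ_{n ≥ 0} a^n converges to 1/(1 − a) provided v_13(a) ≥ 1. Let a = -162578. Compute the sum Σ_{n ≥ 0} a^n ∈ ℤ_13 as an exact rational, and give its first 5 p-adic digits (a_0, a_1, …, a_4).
Σ a^n = 1/(1 − a) = 1/162579;  first 5 digits = (1, 0, 0, 4, 7)

v_13(a) = 3 ≥ 1, so the series converges in ℤ_13 to 1/(1 − a) = 1/(1 − (-162578)) = 1/162579. Expand this rational in ℤ_13: compute digits iteratively via d_i = x_i mod 13, x_{i+1} = (x_i − d_i)/13. The first 5 digits are (1, 0, 0, 4, 7).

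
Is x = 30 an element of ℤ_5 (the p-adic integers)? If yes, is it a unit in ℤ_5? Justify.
x ∈ ℤ_5 but not a unit; v_5(x) = 1 > 0

ℤ_5 = {x ∈ ℚ_5 : v_5(x) ≥ 0} and ℤ_5^× = {x ∈ ℤ_5 : v_5(x) = 0}. Here v_5(30) = v_5(num) − v_5(den) = 1; compare against these criteria.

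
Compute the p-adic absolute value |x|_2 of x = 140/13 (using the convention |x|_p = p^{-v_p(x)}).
|140/13|_2 = 1/4

Step 1 — compute v_2(x) by factoring powers of 2 out of the numerator and denominator: v_2(140/13) = 2. Step 2 — apply |x|_p = p^{-v_p(x)} = 2^{-2} = 1/4.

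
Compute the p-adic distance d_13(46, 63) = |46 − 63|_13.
d_13(46, 63) = 1

Step 1 — x − y = 46 − 63 = -17. Step 2 — v_13(-17) = 0 (factor: -17 = −(13^0 · 17); the sign does not affect v_p). Step 3 — |x − y|_13 = 13^{0} = 1.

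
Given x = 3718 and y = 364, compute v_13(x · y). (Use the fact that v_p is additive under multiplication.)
v_13(1353352) = 3

v_p(x) = 2 (factor: 3718 = 13^2 · 22); v_p(y) = 1 (factor: 364 = 13^1 · 28). Additivity: v_p(xy) = v_p(x) + v_p(y) = 2 + 1 = 3. (Direct check: xy = 1353352 = 13^3 · (616).)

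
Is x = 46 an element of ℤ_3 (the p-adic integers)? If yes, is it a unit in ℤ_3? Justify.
x ∈ ℤ_3^× (unit); v_3(x) = 0

ℤ_3 = {x ∈ ℚ_3 : v_3(x) ≥ 0} and ℤ_3^× = {x ∈ ℤ_3 : v_3(x) = 0}. Here v_3(46) = v_3(num) − v_3(den) = 0; compare against these criteria.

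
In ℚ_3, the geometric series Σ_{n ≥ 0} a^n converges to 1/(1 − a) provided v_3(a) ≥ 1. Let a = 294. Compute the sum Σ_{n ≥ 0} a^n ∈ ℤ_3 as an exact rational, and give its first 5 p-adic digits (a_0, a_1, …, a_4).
Σ a^n = 1/(1 − a) = -1/293;  first 5 digits = (1, 2, 0, 1, 0)

v_3(a) = 1 ≥ 1, so the series converges in ℤ_3 to 1/(1 − a) = 1/(1 − 294) = -1/293. Expand this rational in ℤ_3: compute digits iteratively via d_i = x_i mod 3, x_{i+1} = (x_i − d_i)/3. The first 5 digits are (1, 2, 0, 1, 0).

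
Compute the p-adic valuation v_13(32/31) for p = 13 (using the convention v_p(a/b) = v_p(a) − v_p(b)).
v_13(32/31) = 0

Factor powers of 13 from the numerator and denominator of the reduced fraction: 32 = 13^0 · 32 and 31 = 13^0 · 31. Apply v_p(a/b) = v_p(a) − v_p(b): v_13(32/31) = 0 − 0 = 0.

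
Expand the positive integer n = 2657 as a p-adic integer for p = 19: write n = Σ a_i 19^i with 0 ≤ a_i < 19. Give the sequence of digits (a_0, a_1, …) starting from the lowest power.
(a_0, a_1, …) = (16, 6, 7)

Repeated division by 19 gives the digits low-to-high: 2657 = 16 + 6·19^1 + 7·19^2. Digit sequence: (16, 6, 7).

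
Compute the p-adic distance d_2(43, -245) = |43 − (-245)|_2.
d_2(43, -245) = 1/32

Step 1 — x − y = 43 − (-245) = 288. Step 2 — v_2(288) = 5 (factor: 288 = (2^5 · 9); the sign does not affect v_p). Step 3 — |x − y|_2 = 2^{-5} = 1/32.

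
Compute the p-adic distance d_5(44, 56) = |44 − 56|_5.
d_5(44, 56) = 1

Step 1 — x − y = 44 − 56 = -12. Step 2 — v_5(-12) = 0 (factor: -12 = −(5^0 · 12); the sign does not affect v_p). Step 3 — |x − y|_5 = 5^{0} = 1.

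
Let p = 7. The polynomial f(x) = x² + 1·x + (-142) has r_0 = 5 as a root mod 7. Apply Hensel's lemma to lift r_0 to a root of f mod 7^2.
r_1 = 33 (mod 49)

Hensel: r_{i+1} = r_i − f(r_i)·(f′(r_i))^{-1} mod 7^{i+2}, f′(x) = 2x + 1. Iterate:
  r_0 = 5 (mod 7)
  r_1 = 33 (mod 49)
Final: r = 33 satisfies f(r) ≡ 0 mod 7^2.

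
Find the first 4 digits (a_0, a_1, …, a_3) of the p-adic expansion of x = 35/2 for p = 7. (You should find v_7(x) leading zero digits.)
(a_0, …, a_3) = (0, 6, 3, 3)

v_7(35/2) = 1, so a_0 = ... = a_0 = 0. Factor out: x = 7^1 · u with u = 5/2 a unit in ℤ_7. Expand u iteratively via a_{v+i} = u_i mod 7, u_{i+1} = (u_i − a_{v+i})/7:
  u_0 = 5/2;  a_1 = 6;  u_1 = (u_0 − 6)/7 = -1/2
  u_1 = -1/2;  a_2 = 3;  u_2 = (u_1 − 3)/7 = -1/2
  u_2 = -1/2;  a_3 = 3;  u_3 = (u_2 − 3)/7 = -1/2
Digits: (0, 6, 3, 3).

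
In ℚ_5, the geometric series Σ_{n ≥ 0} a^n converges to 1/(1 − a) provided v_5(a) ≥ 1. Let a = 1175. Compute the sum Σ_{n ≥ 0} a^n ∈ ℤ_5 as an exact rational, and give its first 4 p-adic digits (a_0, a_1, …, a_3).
Σ a^n = 1/(1 − a) = -1/1174;  first 4 digits = (1, 0, 2, 4)

v_5(a) = 2 ≥ 1, so the series converges in ℤ_5 to 1/(1 − a) = 1/(1 − 1175) = -1/1174. Expand this rational in ℤ_5: compute digits iteratively via d_i = x_i mod 5, x_{i+1} = (x_i − d_i)/5. The first 4 digits are (1, 0, 2, 4).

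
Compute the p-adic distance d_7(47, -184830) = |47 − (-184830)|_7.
d_7(47, -184830) = 1/16807

Step 1 — x − y = 47 − (-184830) = 184877. Step 2 — v_7(184877) = 5 (factor: 184877 = (7^5 · 11); the sign does not affect v_p). Step 3 — |x − y|_7 = 7^{-5} = 1/16807.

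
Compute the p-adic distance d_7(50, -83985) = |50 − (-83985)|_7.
d_7(50, -83985) = 1/16807

Step 1 — x − y = 50 − (-83985) = 84035. Step 2 — v_7(84035) = 5 (factor: 84035 = (7^5 · 5); the sign does not affect v_p). Step 3 — |x − y|_7 = 7^{-5} = 1/16807.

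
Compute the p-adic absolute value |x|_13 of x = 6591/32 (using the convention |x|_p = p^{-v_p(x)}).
|6591/32|_13 = 1/2197

Step 1 — compute v_13(x) by factoring powers of 13 out of the numerator and denominator: v_13(6591/32) = 3. Step 2 — apply |x|_p = p^{-v_p(x)} = 13^{-3} = 1/2197.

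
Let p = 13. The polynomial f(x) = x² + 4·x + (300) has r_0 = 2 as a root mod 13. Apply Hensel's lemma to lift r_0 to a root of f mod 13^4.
r_3 = 7737 (mod 28561)

Hensel: r_{i+1} = r_i − f(r_i)·(f′(r_i))^{-1} mod 13^{i+2}, f′(x) = 2x + 4. Iterate:
  r_0 = 2 (mod 13)
  r_1 = 132 (mod 169)
  r_2 = 1146 (mod 2197)
  r_3 = 7737 (mod 28561)
Final: r = 7737 satisfies f(r) ≡ 0 mod 13^4.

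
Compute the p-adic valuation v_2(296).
v_2(296) = 3

v_2(n) is the largest exponent k such that 2^k divides n. Factor out: 296 = 2^3 · 37. (Sign doesn't affect v_p.) So v_2(296) = 3.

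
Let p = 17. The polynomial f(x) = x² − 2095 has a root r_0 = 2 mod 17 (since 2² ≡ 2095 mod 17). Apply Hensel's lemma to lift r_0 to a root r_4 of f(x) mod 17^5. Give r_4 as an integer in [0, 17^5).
r_4 = 602295 (mod 1419857)

Hensel's recurrence: r_{i+1} = r_i − f(r_i)·(f′(r_i))^{-1} mod 17^{i+2}, with f′(x) = 2x. Iterate:
  r_0 = 2 (mod 17)
  r_1 = 19 (mod 289)
  r_2 = 2909 (mod 4913)
  r_3 = 17648 (mod 83521)
  r_4 = 602295 (mod 1419857)
Final: r_4 = 602295, and one checks f(r_4) ≡ 0 mod 17^5.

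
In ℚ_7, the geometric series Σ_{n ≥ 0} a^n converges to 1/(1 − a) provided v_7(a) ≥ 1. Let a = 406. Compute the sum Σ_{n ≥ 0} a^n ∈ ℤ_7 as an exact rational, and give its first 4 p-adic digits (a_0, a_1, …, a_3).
Σ a^n = 1/(1 − a) = -1/405;  first 4 digits = (1, 2, 5, 6)

v_7(a) = 1 ≥ 1, so the series converges in ℤ_7 to 1/(1 − a) = 1/(1 − 406) = -1/405. Expand this rational in ℤ_7: compute digits iteratively via d_i = x_i mod 7, x_{i+1} = (x_i − d_i)/7. The first 4 digits are (1, 2, 5, 6).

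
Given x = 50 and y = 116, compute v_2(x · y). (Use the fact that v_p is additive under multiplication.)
v_2(5800) = 3

v_p(x) = 1 (factor: 50 = 2^1 · 25); v_p(y) = 2 (factor: 116 = 2^2 · 29). Additivity: v_p(xy) = v_p(x) + v_p(y) = 1 + 2 = 3. (Direct check: xy = 5800 = 2^3 · (725).)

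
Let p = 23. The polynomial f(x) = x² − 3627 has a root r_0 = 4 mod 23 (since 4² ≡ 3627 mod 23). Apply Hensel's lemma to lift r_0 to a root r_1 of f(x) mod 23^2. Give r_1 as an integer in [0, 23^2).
r_1 = 257 (mod 529)

Hensel's recurrence: r_{i+1} = r_i − f(r_i)·(f′(r_i))^{-1} mod 23^{i+2}, with f′(x) = 2x. Iterate:
  r_0 = 4 (mod 23)
  r_1 = 257 (mod 529)
Final: r_1 = 257, and one checks f(r_1) ≡ 0 mod 23^2.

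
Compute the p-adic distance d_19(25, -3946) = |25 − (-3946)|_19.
d_19(25, -3946) = 1/361

Step 1 — x − y = 25 − (-3946) = 3971. Step 2 — v_19(3971) = 2 (factor: 3971 = (19^2 · 11); the sign does not affect v_p). Step 3 — |x − y|_19 = 19^{-2} = 1/361.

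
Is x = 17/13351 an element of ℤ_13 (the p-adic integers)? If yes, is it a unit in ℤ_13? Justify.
x ∉ ℤ_13 (v_13(x) = -2 < 0)

ℤ_13 = {x ∈ ℚ_13 : v_13(x) ≥ 0} and ℤ_13^× = {x ∈ ℤ_13 : v_13(x) = 0}. Here v_13(17/13351) = v_13(num) − v_13(den) = -2; compare against these criteria.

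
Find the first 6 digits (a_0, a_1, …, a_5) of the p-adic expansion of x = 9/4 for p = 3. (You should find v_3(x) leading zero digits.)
(a_0, …, a_5) = (0, 0, 1, 2, 0, 2)

v_3(9/4) = 2, so a_0 = ... = a_1 = 0. Factor out: x = 3^2 · u with u = 1/4 a unit in ℤ_3. Expand u iteratively via a_{v+i} = u_i mod 3, u_{i+1} = (u_i − a_{v+i})/3:
  u_0 = 1/4;  a_2 = 1;  u_1 = (u_0 − 1)/3 = -1/4
  u_1 = -1/4;  a_3 = 2;  u_2 = (u_1 − 2)/3 = -3/4
  u_2 = -3/4;  a_4 = 0;  u_3 = (u_2 − 0)/3 = -1/4
  u_3 = -1/4;  a_5 = 2;  u_4 = (u_3 − 2)/3 = -3/4
Digits: (0, 0, 1, 2, 0, 2).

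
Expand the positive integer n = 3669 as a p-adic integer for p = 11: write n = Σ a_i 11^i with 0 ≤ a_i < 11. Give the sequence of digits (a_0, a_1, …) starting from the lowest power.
(a_0, a_1, …) = (6, 3, 8, 2)

Repeated division by 11 gives the digits low-to-high: 3669 = 6 + 3·11^1 + 8·11^2 + 2·11^3. Digit sequence: (6, 3, 8, 2).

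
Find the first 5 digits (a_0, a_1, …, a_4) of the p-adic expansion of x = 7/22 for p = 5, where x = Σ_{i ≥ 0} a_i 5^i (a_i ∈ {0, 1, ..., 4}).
(a_0, …, a_4) = (1, 1, 0, 2, 3)

v_5(7/22) = 0 (numerator and denominator both coprime to 5), so x ∈ ℤ_5^×. Compute digits iteratively via a_i = x_i mod 5, x_{i+1} = (x_i − a_i)/5, with x_0 = x:
  x_0 = 7/22;  a_0 = 1;  x_1 = (x_0 − 1)/5 = -3/22
  x_1 = -3/22;  a_1 = 1;  x_2 = (x_1 − 1)/5 = -5/22
  x_2 = -5/22;  a_2 = 0;  x_3 = (x_2 − 0)/5 = -1/22
  x_3 = -1/22;  a_3 = 2;  x_4 = (x_3 − 2)/5 = -9/22
  x_4 = -9/22;  a_4 = 3;  x_5 = (x_4 − 3)/5 = -15/22
Digits: (1, 1, 0, 2, 3).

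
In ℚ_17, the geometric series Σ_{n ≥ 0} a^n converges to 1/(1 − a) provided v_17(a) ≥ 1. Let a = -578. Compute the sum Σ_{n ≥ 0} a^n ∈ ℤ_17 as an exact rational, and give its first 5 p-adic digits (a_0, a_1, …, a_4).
Σ a^n = 1/(1 − a) = 1/579;  first 5 digits = (1, 0, 15, 16, 3)

v_17(a) = 2 ≥ 1, so the series converges in ℤ_17 to 1/(1 − a) = 1/(1 − (-578)) = 1/579. Expand this rational in ℤ_17: compute digits iteratively via d_i = x_i mod 17, x_{i+1} = (x_i − d_i)/17. The first 5 digits are (1, 0, 15, 16, 3).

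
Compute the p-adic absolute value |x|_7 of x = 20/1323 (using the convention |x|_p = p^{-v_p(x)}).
|20/1323|_7 = 49

Step 1 — compute v_7(x) by factoring powers of 7 out of the numerator and denominator: v_7(20/1323) = -2. Step 2 — apply |x|_p = p^{-v_p(x)} = 7^{2} = 49.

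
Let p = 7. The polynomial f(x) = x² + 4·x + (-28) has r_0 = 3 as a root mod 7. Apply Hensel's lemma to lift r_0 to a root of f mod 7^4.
r_3 = 1459 (mod 2401)

Hensel: r_{i+1} = r_i − f(r_i)·(f′(r_i))^{-1} mod 7^{i+2}, f′(x) = 2x + 4. Iterate:
  r_0 = 3 (mod 7)
  r_1 = 38 (mod 49)
  r_2 = 87 (mod 343)
  r_3 = 1459 (mod 2401)
Final: r = 1459 satisfies f(r) ≡ 0 mod 7^4.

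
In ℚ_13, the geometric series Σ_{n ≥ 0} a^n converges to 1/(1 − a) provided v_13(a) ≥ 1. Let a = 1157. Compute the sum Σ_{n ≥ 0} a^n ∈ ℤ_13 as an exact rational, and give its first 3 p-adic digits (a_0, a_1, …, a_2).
Σ a^n = 1/(1 − a) = -1/1156;  first 3 digits = (1, 11, 10)

v_13(a) = 1 ≥ 1, so the series converges in ℤ_13 to 1/(1 − a) = 1/(1 − 1157) = -1/1156. Expand this rational in ℤ_13: compute digits iteratively via d_i = x_i mod 13, x_{i+1} = (x_i − d_i)/13. The first 3 digits are (1, 11, 10).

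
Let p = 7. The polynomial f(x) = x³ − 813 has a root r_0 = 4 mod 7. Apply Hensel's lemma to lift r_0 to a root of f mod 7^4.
r_3 = 2293 (mod 2401)

Hensel: r_{i+1} = r_i − f(r_i)/f′(r_i) mod 7^{i+2}, where f′(x) = 3x². Iterate:
  r_0 = 4 (mod 7)
  r_1 = 39 (mod 49)
  r_2 = 235 (mod 343)
  r_3 = 2293 (mod 2401)
Final: r = 2293 with f(r) ≡ 0 mod 7^4.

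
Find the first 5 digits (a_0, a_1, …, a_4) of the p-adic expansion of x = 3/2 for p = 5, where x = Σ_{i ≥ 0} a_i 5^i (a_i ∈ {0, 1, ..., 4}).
(a_0, …, a_4) = (4, 2, 2, 2, 2)

v_5(3/2) = 0 (numerator and denominator both coprime to 5), so x ∈ ℤ_5^×. Compute digits iteratively via a_i = x_i mod 5, x_{i+1} = (x_i − a_i)/5, with x_0 = x:
  x_0 = 3/2;  a_0 = 4;  x_1 = (x_0 − 4)/5 = -1/2
  x_1 = -1/2;  a_1 = 2;  x_2 = (x_1 − 2)/5 = -1/2
  x_2 = -1/2;  a_2 = 2;  x_3 = (x_2 − 2)/5 = -1/2
  x_3 = -1/2;  a_3 = 2;  x_4 = (x_3 − 2)/5 = -1/2
  x_4 = -1/2;  a_4 = 2;  x_5 = (x_4 − 2)/5 = -1/2
Digits: (4, 2, 2, 2, 2).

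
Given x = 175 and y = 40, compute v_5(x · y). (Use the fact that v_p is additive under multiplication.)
v_5(7000) = 3

v_p(x) = 2 (factor: 175 = 5^2 · 7); v_p(y) = 1 (factor: 40 = 5^1 · 8). Additivity: v_p(xy) = v_p(x) + v_p(y) = 2 + 1 = 3. (Direct check: xy = 7000 = 5^3 · (56).)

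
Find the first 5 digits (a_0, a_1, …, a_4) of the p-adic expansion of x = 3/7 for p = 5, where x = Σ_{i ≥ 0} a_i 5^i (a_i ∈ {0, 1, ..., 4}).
(a_0, …, a_4) = (4, 0, 2, 1, 4)

v_5(3/7) = 0 (numerator and denominator both coprime to 5), so x ∈ ℤ_5^×. Compute digits iteratively via a_i = x_i mod 5, x_{i+1} = (x_i − a_i)/5, with x_0 = x:
  x_0 = 3/7;  a_0 = 4;  x_1 = (x_0 − 4)/5 = -5/7
  x_1 = -5/7;  a_1 = 0;  x_2 = (x_1 − 0)/5 = -1/7
  x_2 = -1/7;  a_2 = 2;  x_3 = (x_2 − 2)/5 = -3/7
  x_3 = -3/7;  a_3 = 1;  x_4 = (x_3 − 1)/5 = -2/7
  x_4 = -2/7;  a_4 = 4;  x_5 = (x_4 − 4)/5 = -6/7
Digits: (4, 0, 2, 1, 4).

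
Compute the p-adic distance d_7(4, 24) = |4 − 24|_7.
d_7(4, 24) = 1

Step 1 — x − y = 4 − 24 = -20. Step 2 — v_7(-20) = 0 (factor: -20 = −(7^0 · 20); the sign does not affect v_p). Step 3 — |x − y|_7 = 7^{0} = 1.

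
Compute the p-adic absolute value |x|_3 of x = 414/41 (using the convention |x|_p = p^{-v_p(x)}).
|414/41|_3 = 1/9

Step 1 — compute v_3(x) by factoring powers of 3 out of the numerator and denominator: v_3(414/41) = 2. Step 2 — apply |x|_p = p^{-v_p(x)} = 3^{-2} = 1/9.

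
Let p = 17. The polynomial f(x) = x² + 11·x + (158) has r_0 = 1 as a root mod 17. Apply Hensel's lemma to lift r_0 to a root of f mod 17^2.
r_1 = 188 (mod 289)

Hensel: r_{i+1} = r_i − f(r_i)·(f′(r_i))^{-1} mod 17^{i+2}, f′(x) = 2x + 11. Iterate:
  r_0 = 1 (mod 17)
  r_1 = 188 (mod 289)
Final: r = 188 satisfies f(r) ≡ 0 mod 17^2.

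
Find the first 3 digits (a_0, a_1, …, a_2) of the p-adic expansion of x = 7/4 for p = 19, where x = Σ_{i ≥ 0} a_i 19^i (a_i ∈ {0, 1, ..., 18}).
(a_0, …, a_2) = (16, 4, 14)

v_19(7/4) = 0 (numerator and denominator both coprime to 19), so x ∈ ℤ_19^×. Compute digits iteratively via a_i = x_i mod 19, x_{i+1} = (x_i − a_i)/19, with x_0 = x:
  x_0 = 7/4;  a_0 = 16;  x_1 = (x_0 − 16)/19 = -3/4
  x_1 = -3/4;  a_1 = 4;  x_2 = (x_1 − 4)/19 = -1/4
  x_2 = -1/4;  a_2 = 14;  x_3 = (x_2 − 14)/19 = -3/4
Digits: (16, 4, 14).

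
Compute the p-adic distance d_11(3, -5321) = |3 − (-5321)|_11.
d_11(3, -5321) = 1/1331

Step 1 — x − y = 3 − (-5321) = 5324. Step 2 — v_11(5324) = 3 (factor: 5324 = (11^3 · 4); the sign does not affect v_p). Step 3 — |x − y|_11 = 11^{-3} = 1/1331.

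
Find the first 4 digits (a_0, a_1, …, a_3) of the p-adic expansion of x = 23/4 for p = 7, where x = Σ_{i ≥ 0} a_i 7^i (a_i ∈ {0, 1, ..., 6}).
(a_0, …, a_3) = (4, 2, 5, 1)

v_7(23/4) = 0 (numerator and denominator both coprime to 7), so x ∈ ℤ_7^×. Compute digits iteratively via a_i = x_i mod 7, x_{i+1} = (x_i − a_i)/7, with x_0 = x:
  x_0 = 23/4;  a_0 = 4;  x_1 = (x_0 − 4)/7 = 1/4
  x_1 = 1/4;  a_1 = 2;  x_2 = (x_1 − 2)/7 = -1/4
  x_2 = -1/4;  a_2 = 5;  x_3 = (x_2 − 5)/7 = -3/4
  x_3 = -3/4;  a_3 = 1;  x_4 = (x_3 − 1)/7 = -1/4
Digits: (4, 2, 5, 1).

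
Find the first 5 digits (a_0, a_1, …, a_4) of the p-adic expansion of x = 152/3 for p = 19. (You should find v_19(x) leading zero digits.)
(a_0, …, a_4) = (0, 9, 6, 6, 6)

v_19(152/3) = 1, so a_0 = ... = a_0 = 0. Factor out: x = 19^1 · u with u = 8/3 a unit in ℤ_19. Expand u iteratively via a_{v+i} = u_i mod 19, u_{i+1} = (u_i − a_{v+i})/19:
  u_0 = 8/3;  a_1 = 9;  u_1 = (u_0 − 9)/19 = -1/3
  u_1 = -1/3;  a_2 = 6;  u_2 = (u_1 − 6)/19 = -1/3
  u_2 = -1/3;  a_3 = 6;  u_3 = (u_2 − 6)/19 = -1/3
  u_3 = -1/3;  a_4 = 6;  u_4 = (u_3 − 6)/19 = -1/3
Digits: (0, 9, 6, 6, 6).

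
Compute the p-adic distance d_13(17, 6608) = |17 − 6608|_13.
d_13(17, 6608) = 1/2197

Step 1 — x − y = 17 − 6608 = -6591. Step 2 — v_13(-6591) = 3 (factor: -6591 = −(13^3 · 3); the sign does not affect v_p). Step 3 — |x − y|_13 = 13^{-3} = 1/2197.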